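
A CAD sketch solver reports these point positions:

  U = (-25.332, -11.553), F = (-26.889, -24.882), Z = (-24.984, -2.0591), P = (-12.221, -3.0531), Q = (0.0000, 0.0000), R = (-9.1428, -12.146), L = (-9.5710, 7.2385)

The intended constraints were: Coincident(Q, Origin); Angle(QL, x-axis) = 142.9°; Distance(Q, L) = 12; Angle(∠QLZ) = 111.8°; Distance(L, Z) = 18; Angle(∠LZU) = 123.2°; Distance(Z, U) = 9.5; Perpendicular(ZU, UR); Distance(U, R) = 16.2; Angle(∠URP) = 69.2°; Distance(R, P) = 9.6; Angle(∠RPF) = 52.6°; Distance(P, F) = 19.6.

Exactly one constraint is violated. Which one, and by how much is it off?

Distance(P, F) = 19.6 — off by 6.70.

Q = (0.00, 0.00) ✓; QL at 142.9° ✓; |QL| = 12.00 ✓; ∠QLZ = 111.8° ✓; |LZ| = 18.00 ✓; ∠LZU = 123.2° ✓; |ZU| = 9.500 ✓; ∠(ZU, UR) = 90.00° ✓; |UR| = 16.20 ✓; ∠URP = 69.20° ✓; |RP| = 9.600 ✓; ∠RPF = 52.60° ✓; |PF| = 26.30 ✗.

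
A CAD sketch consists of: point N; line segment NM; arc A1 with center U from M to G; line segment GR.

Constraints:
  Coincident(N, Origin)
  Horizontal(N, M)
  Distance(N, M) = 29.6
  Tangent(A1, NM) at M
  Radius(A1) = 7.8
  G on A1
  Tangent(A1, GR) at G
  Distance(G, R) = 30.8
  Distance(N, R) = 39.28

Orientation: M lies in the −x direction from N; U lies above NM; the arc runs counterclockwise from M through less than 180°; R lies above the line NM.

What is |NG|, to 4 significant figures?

22.82

N is at the origin; NM is horizontal with |NM| = 29.6 and M on the −x side, so M = (-29.60, 0.000). The tangent condition forces UM to be normal to NM, so U = M + (0, 7.8) = (-29.60, 7.800). Since UG ⟂ GR (tangency), |UR| = √(7.8² + 30.8²) = 31.77 regardless of where G sits on A1. So R lies on both circle(N, 39.28) and circle(U, 31.77); the above-NM intersection is R = (-15.31, 36.18). G is the foot of the tangent from R: G = (-21.99, 6.108).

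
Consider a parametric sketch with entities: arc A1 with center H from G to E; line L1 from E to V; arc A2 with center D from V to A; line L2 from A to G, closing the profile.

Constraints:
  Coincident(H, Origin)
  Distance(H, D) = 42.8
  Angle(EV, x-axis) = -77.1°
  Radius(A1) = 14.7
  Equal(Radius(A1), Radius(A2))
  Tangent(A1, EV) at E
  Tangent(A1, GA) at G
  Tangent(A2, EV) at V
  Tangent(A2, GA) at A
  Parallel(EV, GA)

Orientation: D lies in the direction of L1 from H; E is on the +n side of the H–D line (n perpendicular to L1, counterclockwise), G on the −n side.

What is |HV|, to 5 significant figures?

45.254

Tangency of A1 to both parallel lines with radius 14.7 puts E and G at H ± 14.7·n: E = (14.329, 3.2818), G = (-14.329, -3.2818). Equal radii place V and A the same way about D: V = D + 14.7·n = (23.884, -38.438), A = D − 14.7·n = (-4.7739, -45.002). Then |HV| = |V − H| = 45.254.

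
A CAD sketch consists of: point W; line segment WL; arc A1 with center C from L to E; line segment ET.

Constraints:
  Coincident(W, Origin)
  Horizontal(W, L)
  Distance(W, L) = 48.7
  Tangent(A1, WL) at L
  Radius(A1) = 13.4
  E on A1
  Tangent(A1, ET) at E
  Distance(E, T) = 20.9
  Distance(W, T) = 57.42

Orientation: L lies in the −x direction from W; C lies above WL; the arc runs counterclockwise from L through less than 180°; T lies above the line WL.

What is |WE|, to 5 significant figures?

40.379

W is at the origin; W and L share the same y with |WL| = 48.7 and L on the −x side, so L = (-48.700, 0.0000). A1 meets WL tangentially, so CL is at right angles to WL, so C = L + (0, 13.4) = (-48.700, 13.400). Since CE ⟂ ET (tangency), |CT| = √(13.4² + 20.9²) = 24.827 regardless of where E sits on A1. So T lies on both circle(W, 57.42) and circle(C, 24.827); the above-WL intersection is T = (-43.358, 37.645). E is the foot of the tangent from T: E = (-36.127, 18.036).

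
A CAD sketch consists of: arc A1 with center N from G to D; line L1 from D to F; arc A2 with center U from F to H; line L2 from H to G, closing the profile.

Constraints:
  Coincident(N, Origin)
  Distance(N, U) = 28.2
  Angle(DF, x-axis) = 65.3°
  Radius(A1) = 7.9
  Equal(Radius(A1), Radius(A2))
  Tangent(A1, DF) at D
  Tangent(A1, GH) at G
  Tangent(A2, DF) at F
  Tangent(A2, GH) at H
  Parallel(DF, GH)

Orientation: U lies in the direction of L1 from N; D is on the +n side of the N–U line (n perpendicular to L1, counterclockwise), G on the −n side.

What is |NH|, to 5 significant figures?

29.286

The slot axis is L1's direction at 65.3°, so u = (cos 65.3°, sin 65.3°) = (0.41787, 0.90851) and n = (−sin 65.3°, cos 65.3°) = (-0.90851, 0.41787). N is at the origin and U lies 28.2 along u from N, so U = 28.2·u = (11.784, 25.620). Tangency of A1 to both parallel lines with radius 7.9 puts D and G at N ± 7.9·n: D = (-7.1772, 3.3011), G = (7.1772, -3.3011). Equal radii place F and H the same way about U: F = U + 7.9·n = (4.6066, 28.921), H = U − 7.9·n = (18.961, 22.319). Then |NH| = |H − N| = 29.286.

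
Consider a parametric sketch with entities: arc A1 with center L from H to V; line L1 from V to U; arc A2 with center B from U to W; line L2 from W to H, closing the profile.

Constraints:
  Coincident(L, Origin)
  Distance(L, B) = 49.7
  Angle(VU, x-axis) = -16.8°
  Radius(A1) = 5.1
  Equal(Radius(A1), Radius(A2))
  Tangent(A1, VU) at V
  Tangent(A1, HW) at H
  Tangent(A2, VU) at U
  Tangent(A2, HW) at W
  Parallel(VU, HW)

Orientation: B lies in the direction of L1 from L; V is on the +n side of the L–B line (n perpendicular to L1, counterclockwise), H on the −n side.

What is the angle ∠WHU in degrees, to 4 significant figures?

11.60°

Tangency of A1 to both parallel lines with radius 5.1 puts V and H at L ± 5.1·n: V = (1.474, 4.882), H = (-1.474, -4.882). Equal radii place U and W the same way about B: U = B + 5.1·n = (49.05, -9.483), W = B − 5.1·n = (46.10, -19.25). Then cos ∠WHU = HW·HU / (|HW||HU|), giving 11.60°.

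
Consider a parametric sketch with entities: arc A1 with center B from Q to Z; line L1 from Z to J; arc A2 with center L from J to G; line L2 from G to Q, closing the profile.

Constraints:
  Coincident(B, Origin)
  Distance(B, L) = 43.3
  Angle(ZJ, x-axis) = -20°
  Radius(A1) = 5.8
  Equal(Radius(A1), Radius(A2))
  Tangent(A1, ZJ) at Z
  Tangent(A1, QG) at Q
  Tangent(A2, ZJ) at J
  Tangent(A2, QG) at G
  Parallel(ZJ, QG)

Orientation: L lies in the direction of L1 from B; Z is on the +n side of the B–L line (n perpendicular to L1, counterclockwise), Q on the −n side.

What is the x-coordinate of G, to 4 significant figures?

38.70

The slot axis is L1's direction at -20.0°, so u = (cos -20.0°, sin -20.0°) = (0.9397, -0.3420) and n = (−sin -20.0°, cos -20.0°) = (0.3420, 0.9397). B is at the origin and L lies 43.3 along u from B, so L = 43.3·u = (40.69, -14.81). Tangency of A1 to both parallel lines with radius 5.8 puts Z and Q at B ± 5.8·n: Z = (1.984, 5.450), Q = (-1.984, -5.450). Equal radii place J and G the same way about L: J = L + 5.8·n = (42.67, -9.359), G = L − 5.8·n = (38.70, -20.26). So G.x = 38.70.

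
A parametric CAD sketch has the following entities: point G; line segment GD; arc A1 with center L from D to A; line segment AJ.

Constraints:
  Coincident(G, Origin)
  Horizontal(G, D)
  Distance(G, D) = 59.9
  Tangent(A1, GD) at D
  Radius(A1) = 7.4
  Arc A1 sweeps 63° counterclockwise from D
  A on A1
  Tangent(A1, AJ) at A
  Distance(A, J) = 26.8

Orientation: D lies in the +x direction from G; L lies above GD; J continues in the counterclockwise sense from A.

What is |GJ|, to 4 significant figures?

83.47

On A1, D sits at bearing -90° from L; a 63° counterclockwise sweep puts A at bearing -27°, so A = L + 7.4·(cos -27°, sin -27°) = (66.49, 4.040). Since A1 is tangent to AJ there, LA ⟂ AJ, so AJ runs along (−sin -27°, cos -27°); with |AJ| = 26.8, J = (78.66, 27.92). Then |GJ| = |J − G| = 83.47.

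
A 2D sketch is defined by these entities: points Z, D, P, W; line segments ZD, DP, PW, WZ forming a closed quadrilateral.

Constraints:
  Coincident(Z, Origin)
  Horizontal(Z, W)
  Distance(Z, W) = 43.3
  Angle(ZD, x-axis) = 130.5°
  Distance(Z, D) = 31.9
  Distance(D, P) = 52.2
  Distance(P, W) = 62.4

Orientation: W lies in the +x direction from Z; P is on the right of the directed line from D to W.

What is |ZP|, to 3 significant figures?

30.2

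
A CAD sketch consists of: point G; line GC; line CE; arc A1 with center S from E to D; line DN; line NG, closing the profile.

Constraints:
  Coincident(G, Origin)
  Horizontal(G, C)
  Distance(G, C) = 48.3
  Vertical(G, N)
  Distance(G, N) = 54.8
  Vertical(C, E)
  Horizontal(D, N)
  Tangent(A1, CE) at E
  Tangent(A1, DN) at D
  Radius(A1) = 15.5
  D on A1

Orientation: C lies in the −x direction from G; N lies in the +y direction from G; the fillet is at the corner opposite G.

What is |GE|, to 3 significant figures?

62.3

The virtual corner opposite G is at (-48.3, 54.8). Tangency of A1 to CE means the radius SE is perpendicular to CE and the tangent condition forces SD to be normal to DN, with radius 15.5, so the center S sits 15.5 in from both sides at S = (-32.8, 39.3). That places the tangent points at E = (-48.3, 39.3) on CE and D = (-32.8, 54.8) on DN. Then |GE| = |E − G| = 62.3.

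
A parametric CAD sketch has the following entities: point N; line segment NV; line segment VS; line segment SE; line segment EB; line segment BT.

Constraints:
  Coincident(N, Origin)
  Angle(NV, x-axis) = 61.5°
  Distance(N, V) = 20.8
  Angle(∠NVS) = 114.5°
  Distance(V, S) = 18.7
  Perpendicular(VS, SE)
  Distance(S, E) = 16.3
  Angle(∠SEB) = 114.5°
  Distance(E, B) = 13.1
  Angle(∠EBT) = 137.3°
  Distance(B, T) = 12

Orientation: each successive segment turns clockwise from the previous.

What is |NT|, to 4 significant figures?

4.115

N is at the origin; NV runs at 61.5° with length 20.8, so V = (9.925, 18.28). ∠NVS = 114.5° gives VS at -4.000° from the x-axis; with |VS| = 18.7, S = (28.58, 16.97). VS ⟂ SE, so SE runs at -94.00°; with |SE| = 16.3, E = (27.44, 0.7147). ∠SEB = 114.5° gives EB at -159.5° from the x-axis; with |EB| = 13.1, B = (15.17, -3.873). ∠EBT = 137.3° gives BT at 157.8° from the x-axis; with |BT| = 12.0, T = (4.061, 0.6610). Then |NT| = |T − N| = 4.115.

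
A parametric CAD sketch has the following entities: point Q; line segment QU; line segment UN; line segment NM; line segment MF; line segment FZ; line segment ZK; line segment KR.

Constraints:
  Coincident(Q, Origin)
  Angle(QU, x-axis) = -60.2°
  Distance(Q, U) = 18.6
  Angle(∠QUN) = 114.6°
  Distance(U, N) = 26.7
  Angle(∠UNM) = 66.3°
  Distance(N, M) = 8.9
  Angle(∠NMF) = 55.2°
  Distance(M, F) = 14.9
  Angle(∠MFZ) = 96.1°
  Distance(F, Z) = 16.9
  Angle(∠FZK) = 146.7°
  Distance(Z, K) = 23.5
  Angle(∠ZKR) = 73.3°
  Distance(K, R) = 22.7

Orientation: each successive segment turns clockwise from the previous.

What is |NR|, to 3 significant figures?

21.3

∠FZK = 146.7° gives ZK at -121° from the x-axis; with |ZK| = 23.5, K = (-7.60, -68.2). ∠ZKR = 73.3° gives KR at 132° from the x-axis; with |KR| = 22.7, R = (-22.8, -51.4). Then |NR| = |R − N| = 21.3.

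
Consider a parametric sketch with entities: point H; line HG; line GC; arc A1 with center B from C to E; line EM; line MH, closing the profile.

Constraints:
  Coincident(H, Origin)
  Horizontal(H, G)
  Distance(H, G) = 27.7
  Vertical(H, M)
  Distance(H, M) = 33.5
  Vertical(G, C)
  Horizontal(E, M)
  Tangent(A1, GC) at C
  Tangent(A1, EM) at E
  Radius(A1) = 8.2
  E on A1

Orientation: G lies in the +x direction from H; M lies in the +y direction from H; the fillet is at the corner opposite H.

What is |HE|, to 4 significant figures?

38.76

H is at the origin; HG is horizontal with |HG| = 27.7 and G on the +x side, so G = (27.70, 0.000). H and M share the same x with |HM| = 33.5 and M on the +y side, so M = (0.000, 33.50). The virtual corner opposite H is at (27.70, 33.50). A1 meets GC tangentially, so BC is at right angles to GC and A1 meets EM tangentially, so BE is at right angles to EM, with radius 8.2, so the center B sits 8.2 in from both sides at B = (19.50, 25.30). That places the tangent points at C = (27.70, 25.30) on GC and E = (19.50, 33.50) on EM. Then |HE| = |E − H| = 38.76.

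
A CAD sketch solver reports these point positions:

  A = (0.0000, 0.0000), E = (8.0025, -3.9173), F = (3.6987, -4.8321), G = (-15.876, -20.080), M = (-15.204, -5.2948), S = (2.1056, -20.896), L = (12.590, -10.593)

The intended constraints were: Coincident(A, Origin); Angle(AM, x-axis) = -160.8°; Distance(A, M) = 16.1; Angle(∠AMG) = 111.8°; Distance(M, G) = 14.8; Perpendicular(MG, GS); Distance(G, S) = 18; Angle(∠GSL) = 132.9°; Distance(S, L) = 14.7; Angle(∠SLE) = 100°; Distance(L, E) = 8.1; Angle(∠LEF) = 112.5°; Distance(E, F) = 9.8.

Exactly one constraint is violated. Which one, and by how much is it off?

Distance(E, F) = 9.8 — off by 5.40.

A = (0.00, 0.00) ✓; AM at -160.8° ✓; |AM| = 16.10 ✓; ∠AMG = 111.8° ✓; |MG| = 14.80 ✓; ∠(MG, GS) = 90.00° ✓; |GS| = 18.00 ✓; ∠GSL = 132.9° ✓; |SL| = 14.70 ✓; ∠SLE = 100.0° ✓; |LE| = 8.100 ✓; ∠LEF = 112.5° ✓; |EF| = 4.400 ✗.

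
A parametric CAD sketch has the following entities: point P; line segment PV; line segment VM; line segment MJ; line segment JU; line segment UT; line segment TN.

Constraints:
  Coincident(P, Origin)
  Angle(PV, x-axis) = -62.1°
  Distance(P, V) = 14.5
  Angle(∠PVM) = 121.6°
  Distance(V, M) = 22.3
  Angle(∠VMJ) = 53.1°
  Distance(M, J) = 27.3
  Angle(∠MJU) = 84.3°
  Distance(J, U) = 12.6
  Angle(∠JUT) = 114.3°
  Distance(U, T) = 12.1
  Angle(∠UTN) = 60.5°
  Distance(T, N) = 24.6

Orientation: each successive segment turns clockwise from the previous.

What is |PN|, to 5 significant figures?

25.731

∠JUT = 114.3° gives UT at -48.800° from the x-axis; with |UT| = 12.1, T = (5.0016, -12.267). ∠UTN = 60.5° gives TN at -168.30° from the x-axis; with |TN| = 24.6, N = (-19.087, -17.255). Then |PN| = |N − P| = 25.731.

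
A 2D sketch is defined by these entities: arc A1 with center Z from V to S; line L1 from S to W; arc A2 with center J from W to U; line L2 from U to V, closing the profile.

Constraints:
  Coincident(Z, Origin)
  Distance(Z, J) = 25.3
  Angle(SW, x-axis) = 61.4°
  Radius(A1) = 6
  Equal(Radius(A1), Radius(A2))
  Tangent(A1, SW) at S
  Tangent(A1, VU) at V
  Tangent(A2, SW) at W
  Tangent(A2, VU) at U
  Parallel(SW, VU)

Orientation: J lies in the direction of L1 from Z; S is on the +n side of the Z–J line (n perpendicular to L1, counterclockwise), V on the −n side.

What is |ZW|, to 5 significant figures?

26.002

Tangency of A1 to both parallel lines with radius 6.0 puts S and V at Z ± 6.0·n: S = (-5.2679, 2.8722), V = (5.2679, -2.8722). Equal radii place W and U the same way about J: W = J + 6.0·n = (6.8430, 25.085), U = J − 6.0·n = (17.379, 19.341). Then |ZW| = |W − Z| = 26.002.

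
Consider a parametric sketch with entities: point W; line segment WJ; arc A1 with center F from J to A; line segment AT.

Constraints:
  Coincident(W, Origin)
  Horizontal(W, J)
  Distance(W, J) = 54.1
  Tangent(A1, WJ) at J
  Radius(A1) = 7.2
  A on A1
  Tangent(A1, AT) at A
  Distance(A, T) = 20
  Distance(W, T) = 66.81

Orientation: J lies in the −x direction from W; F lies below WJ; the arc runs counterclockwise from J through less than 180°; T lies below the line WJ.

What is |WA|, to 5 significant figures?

61.734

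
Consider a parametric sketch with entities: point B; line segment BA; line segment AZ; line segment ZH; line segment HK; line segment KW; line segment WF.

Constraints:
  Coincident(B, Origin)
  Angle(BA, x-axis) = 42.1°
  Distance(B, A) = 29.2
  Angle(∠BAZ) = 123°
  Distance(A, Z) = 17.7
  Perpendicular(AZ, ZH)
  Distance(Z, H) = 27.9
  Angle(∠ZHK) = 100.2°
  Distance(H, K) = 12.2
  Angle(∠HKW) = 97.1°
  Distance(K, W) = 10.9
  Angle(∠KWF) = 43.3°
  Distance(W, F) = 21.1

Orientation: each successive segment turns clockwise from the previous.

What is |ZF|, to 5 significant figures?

30.175

B is at the origin; BA runs at 42.1° with length 29.2, so A = (21.666, 19.576). ∠BAZ = 123.0° gives AZ at -14.900° from the x-axis; with |AZ| = 17.7, Z = (38.771, 15.025). The perpendicularity gives ZH at right angles to AZ, so ZH runs at -104.90°; with |ZH| = 27.9, H = (31.597, -11.937). ∠ZHK = 100.2° gives HK at 175.30° from the x-axis; with |HK| = 12.2, K = (19.438, -10.937). ∠HKW = 97.1° gives KW at 92.400° from the x-axis; with |KW| = 10.9, W = (18.981, -0.046597). ∠KWF = 43.3° gives WF at -44.300° from the x-axis; with |WF| = 21.1, F = (34.082, -14.783). Then |ZF| = |F − Z| = 30.175.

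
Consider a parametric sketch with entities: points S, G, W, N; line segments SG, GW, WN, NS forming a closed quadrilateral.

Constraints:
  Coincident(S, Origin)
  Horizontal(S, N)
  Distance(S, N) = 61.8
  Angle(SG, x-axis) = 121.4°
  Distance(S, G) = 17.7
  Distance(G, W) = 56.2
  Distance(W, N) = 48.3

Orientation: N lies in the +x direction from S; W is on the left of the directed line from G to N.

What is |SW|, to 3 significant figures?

58.4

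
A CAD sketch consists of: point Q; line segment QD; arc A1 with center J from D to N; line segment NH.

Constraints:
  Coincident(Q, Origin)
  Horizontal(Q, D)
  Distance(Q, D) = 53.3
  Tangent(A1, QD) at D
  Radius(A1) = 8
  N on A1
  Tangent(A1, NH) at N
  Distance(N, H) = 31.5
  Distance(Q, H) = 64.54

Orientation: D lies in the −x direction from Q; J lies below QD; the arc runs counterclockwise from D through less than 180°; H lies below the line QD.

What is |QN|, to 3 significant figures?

61.8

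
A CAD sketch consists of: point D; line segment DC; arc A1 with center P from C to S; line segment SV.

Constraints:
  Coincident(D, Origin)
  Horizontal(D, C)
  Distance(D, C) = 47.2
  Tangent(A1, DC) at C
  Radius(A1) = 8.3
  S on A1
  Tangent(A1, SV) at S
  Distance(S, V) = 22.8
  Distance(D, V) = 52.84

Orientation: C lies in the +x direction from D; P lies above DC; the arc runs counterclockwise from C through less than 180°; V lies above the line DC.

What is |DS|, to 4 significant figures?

55.69

Checks: |PS| = 8.300 ✓; ∠(PS, SV) = 90.00° ✓; |SV| = 22.80 ✓; |DV| = 52.84 ✓.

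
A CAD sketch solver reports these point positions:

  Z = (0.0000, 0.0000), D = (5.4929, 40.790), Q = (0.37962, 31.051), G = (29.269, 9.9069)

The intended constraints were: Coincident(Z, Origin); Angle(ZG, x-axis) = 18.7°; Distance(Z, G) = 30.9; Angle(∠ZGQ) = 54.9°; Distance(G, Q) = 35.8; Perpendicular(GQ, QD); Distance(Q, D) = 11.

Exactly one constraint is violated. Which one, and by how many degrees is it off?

Perpendicular(GQ, QD) — off by 8.50°.

Z = (0.00, 0.00) ✓; ZG at 18.70° ✓; |ZG| = 30.90 ✓; ∠ZGQ = 54.90° ✓; |GQ| = 35.80 ✓; ∠(GQ, QD) = 81.50° ✗; |QD| = 11.00 ✓.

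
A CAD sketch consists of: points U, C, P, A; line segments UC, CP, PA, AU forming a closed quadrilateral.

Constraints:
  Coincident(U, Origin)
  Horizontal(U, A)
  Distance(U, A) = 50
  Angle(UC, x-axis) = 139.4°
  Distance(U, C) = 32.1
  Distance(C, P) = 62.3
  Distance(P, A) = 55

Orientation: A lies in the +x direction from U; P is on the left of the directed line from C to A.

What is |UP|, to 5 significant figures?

59.398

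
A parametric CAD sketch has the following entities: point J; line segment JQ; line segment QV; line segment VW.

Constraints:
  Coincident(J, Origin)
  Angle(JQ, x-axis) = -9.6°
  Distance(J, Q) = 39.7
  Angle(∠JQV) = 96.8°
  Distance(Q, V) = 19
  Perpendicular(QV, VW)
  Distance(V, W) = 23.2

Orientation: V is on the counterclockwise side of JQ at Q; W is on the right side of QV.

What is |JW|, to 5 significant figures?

66.956

∠JQV = 96.8°, so QV runs at -9.6° + (180° − 96.8°) = 73.600° from the x-axis; with |QV| = 19.0, V = Q + 19.0·(cos 73.600°, sin 73.600°) = (44.509, 11.606). QV is perpendicular to VW; with |VW| = 23.2 on the right of QV, W = V + 23.2·(0.95931, -0.28234) = (66.765, 5.0559). Then |JW| = |W − J| = 66.956.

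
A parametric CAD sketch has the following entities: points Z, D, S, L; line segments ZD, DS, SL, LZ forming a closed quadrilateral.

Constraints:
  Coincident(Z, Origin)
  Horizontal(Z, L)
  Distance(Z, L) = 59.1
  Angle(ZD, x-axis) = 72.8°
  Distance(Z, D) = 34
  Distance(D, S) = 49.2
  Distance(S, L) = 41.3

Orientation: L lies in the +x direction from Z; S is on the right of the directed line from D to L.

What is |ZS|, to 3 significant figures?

26.0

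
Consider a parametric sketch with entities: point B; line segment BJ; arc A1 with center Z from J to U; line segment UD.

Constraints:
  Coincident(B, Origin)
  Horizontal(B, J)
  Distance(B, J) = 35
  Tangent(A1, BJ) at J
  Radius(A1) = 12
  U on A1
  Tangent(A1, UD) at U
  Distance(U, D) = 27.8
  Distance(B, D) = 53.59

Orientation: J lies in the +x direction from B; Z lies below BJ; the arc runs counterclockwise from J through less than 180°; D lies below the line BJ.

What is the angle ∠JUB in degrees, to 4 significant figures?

91.14°

Checks: |BJ| = 35.00 ✓; |ZU| = 12.00 ✓; ∠(ZU, UD) = 90.00° ✓; |UD| = 27.80 ✓; |BD| = 53.59 ✓.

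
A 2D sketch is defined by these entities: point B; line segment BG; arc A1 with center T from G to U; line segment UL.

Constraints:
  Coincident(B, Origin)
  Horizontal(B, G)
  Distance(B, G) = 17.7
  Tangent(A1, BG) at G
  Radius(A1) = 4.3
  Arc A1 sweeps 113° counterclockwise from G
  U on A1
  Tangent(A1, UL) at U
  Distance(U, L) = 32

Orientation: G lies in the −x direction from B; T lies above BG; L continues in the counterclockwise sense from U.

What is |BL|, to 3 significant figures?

44.1

B is at the origin; B and G share the same y with |BG| = 17.7 and G on the −x side, so G = (-17.7, 0.00). Since A1 is tangent to BG there, TG ⟂ BG, so T = G + (0, 4.3) = (-17.7, 4.30). On A1, G sits at bearing -90° from T; a 113° counterclockwise sweep puts U at bearing 23°, so U = T + 4.3·(cos 23°, sin 23°) = (-13.7, 5.98). Tangency of A1 to UL means the radius TU is perpendicular to UL, so UL runs along (−sin 23°, cos 23°); with |UL| = 32.0, L = (-26.2, 35.4). Then |BL| = |L − B| = 44.1.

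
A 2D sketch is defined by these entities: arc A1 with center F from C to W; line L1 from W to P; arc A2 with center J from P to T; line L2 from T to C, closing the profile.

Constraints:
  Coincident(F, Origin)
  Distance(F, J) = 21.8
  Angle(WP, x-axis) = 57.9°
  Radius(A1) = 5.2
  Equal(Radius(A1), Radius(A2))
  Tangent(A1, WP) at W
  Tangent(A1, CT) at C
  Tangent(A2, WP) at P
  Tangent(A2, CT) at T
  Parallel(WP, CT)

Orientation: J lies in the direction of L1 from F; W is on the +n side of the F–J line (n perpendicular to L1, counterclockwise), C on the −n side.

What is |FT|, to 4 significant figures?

22.41

The slot axis is L1's direction at 57.9°, so u = (cos 57.9°, sin 57.9°) = (0.5314, 0.8471) and n = (−sin 57.9°, cos 57.9°) = (-0.8471, 0.5314). F is at the origin and J lies 21.8 along u from F, so J = 21.8·u = (11.58, 18.47). Tangency of A1 to both parallel lines with radius 5.2 puts W and C at F ± 5.2·n: W = (-4.405, 2.763), C = (4.405, -2.763). Equal radii place P and T the same way about J: P = J + 5.2·n = (7.179, 21.23), T = J − 5.2·n = (15.99, 15.70). Then |FT| = |T − F| = 22.41.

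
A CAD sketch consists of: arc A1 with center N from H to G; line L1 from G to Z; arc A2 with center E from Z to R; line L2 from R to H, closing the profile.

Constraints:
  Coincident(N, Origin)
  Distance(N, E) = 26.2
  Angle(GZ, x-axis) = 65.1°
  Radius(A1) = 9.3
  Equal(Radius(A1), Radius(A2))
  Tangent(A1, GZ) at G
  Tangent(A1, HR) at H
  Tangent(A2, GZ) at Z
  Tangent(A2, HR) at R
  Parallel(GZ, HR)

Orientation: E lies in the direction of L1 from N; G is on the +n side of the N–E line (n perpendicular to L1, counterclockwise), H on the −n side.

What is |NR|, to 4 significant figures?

27.80

Tangency of A1 to both parallel lines with radius 9.3 puts G and H at N ± 9.3·n: G = (-8.436, 3.916), H = (8.436, -3.916). Equal radii place Z and R the same way about E: Z = E + 9.3·n = (2.596, 27.68), R = E − 9.3·n = (19.47, 19.85). Then |NR| = |R − N| = 27.80.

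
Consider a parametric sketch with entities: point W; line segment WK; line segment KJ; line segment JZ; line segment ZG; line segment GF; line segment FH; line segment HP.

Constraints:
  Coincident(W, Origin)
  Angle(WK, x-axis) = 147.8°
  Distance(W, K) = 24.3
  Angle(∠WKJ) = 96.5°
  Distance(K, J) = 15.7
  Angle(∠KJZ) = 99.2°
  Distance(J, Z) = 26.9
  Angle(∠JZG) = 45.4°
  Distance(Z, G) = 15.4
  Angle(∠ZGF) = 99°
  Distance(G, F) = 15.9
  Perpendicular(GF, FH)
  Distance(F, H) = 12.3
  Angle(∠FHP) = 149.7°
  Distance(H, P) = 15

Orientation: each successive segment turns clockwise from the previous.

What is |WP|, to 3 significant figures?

36.6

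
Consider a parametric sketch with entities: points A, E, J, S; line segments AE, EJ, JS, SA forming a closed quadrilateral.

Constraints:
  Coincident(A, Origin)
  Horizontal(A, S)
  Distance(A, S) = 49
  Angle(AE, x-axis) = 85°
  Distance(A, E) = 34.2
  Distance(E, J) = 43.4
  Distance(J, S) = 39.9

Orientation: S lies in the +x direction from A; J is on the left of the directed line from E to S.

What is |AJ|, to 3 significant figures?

60.8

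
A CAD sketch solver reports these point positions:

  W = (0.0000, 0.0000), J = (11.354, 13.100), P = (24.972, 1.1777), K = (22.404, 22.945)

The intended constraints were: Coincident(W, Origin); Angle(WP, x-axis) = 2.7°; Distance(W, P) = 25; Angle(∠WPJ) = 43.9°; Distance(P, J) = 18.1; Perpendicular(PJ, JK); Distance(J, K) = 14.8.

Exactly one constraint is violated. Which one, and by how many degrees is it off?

Perpendicular(PJ, JK) — off by 7.10°.

W = (0.00, 0.00) ✓; WP at 2.700° ✓; |WP| = 25.00 ✓; ∠WPJ = 43.90° ✓; |PJ| = 18.10 ✓; ∠(PJ, JK) = 97.10° ✗; |JK| = 14.80 ✓.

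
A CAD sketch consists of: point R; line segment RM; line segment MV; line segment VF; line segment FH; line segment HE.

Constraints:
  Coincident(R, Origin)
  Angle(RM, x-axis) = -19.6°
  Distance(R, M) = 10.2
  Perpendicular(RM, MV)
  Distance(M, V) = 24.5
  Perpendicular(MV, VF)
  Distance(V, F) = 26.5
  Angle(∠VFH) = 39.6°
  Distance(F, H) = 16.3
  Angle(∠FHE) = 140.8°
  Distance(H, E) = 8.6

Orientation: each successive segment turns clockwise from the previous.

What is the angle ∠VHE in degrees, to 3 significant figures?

37.1°

∠VFH = 39.6° gives FH at 20.0° from the x-axis; with |FH| = 16.3, H = (-8.26, -12.0). ∠FHE = 140.8° gives HE at -19.2° from the x-axis; with |HE| = 8.6, E = (-0.135, -14.9). Then cos ∠VHE = HV·HE / (|HV||HE|), giving 37.1°.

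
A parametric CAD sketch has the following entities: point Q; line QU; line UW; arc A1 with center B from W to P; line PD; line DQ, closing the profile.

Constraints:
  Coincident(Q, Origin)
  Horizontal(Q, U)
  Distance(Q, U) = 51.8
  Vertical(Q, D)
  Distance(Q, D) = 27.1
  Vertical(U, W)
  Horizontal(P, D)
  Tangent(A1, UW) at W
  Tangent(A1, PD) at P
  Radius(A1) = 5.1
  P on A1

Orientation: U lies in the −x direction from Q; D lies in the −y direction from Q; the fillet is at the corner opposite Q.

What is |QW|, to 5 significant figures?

56.278

Q is at the origin; QU is horizontal with |QU| = 51.8 and U on the −x side, so U = (-51.800, 0.0000). QD is vertical with |QD| = 27.1 and D on the −y side, so D = (0.0000, -27.100). The virtual corner opposite Q is at (-51.800, -27.100). Since A1 is tangent to UW there, BW ⟂ UW and tangency of A1 to PD means the radius BP is perpendicular to PD, with radius 5.1, so the center B sits 5.1 in from both sides at B = (-46.700, -22.000). That places the tangent points at W = (-51.800, -22.000) on UW and P = (-46.700, -27.100) on PD. Then |QW| = |W − Q| = 56.278.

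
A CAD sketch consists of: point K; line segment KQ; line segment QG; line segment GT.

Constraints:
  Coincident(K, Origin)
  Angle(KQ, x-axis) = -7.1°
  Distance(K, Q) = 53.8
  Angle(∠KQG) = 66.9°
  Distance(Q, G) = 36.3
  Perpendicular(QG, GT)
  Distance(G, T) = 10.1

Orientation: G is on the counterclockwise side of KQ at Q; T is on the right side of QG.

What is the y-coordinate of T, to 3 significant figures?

31.0

∠KQG = 66.9°, so QG runs at -7.1° + (180° − 66.9°) = 106° from the x-axis; with |QG| = 36.3, G = Q + 36.3·(cos 106°, sin 106°) = (43.4, 28.2). QG is perpendicular to GT; with |GT| = 10.1 on the right of QG, T = G + 10.1·(0.961, 0.276) = (53.1, 31.0). So T.y = 31.0.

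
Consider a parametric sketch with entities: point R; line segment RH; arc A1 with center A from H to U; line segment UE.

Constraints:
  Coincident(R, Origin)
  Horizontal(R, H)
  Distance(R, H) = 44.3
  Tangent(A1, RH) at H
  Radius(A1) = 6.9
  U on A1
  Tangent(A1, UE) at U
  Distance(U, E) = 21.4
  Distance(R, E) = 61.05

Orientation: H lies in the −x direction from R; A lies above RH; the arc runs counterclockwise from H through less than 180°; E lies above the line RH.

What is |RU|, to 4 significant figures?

41.24

Checks: |AU| = 6.900 ✓; ∠(AU, UE) = 90.00° ✓; |UE| = 21.40 ✓; |RE| = 61.05 ✓.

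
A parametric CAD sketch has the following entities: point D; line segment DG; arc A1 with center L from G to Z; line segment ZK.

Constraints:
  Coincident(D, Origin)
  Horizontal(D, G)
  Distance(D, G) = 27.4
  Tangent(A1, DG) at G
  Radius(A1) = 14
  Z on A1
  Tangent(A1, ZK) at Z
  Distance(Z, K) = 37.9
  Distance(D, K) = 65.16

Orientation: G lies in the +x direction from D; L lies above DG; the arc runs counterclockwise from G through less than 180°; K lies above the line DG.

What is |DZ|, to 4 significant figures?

44.07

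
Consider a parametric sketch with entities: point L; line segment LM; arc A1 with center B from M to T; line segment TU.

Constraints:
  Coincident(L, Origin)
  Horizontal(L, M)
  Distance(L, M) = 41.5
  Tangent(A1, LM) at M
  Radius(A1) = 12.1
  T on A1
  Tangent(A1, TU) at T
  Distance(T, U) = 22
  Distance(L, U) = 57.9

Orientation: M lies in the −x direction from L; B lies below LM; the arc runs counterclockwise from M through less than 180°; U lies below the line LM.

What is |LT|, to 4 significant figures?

55.28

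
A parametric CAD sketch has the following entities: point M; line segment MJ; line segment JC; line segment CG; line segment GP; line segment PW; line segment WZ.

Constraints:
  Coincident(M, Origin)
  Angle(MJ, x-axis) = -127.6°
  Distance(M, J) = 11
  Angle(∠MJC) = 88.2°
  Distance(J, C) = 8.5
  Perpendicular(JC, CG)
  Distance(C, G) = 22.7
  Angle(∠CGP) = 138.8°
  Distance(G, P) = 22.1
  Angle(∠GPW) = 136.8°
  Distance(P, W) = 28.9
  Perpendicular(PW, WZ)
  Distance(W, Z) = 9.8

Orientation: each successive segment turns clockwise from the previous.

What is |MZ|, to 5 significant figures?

41.985

∠GPW = 136.8° gives PW at -33.800° from the x-axis; with |PW| = 28.9, W = (46.947, 1.7536). PW ⟂ WZ, so WZ runs at -123.80°; with |WZ| = 9.8, Z = (41.496, -6.3900). Then |MZ| = |Z − M| = 41.985.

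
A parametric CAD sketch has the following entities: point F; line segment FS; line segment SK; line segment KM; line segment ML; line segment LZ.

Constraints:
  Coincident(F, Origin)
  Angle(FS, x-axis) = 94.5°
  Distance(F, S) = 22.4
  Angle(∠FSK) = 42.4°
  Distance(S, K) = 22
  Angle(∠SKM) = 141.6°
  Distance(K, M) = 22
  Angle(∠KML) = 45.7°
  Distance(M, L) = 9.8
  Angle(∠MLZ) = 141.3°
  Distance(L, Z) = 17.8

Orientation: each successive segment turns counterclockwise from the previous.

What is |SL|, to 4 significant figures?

33.07

F is at the origin; FS runs at 94.5° with length 22.4, so S = (-1.757, 22.33). ∠FSK = 42.4° gives SK at -127.9° from the x-axis; with |SK| = 22.0, K = (-15.27, 4.971). ∠SKM = 141.6° gives KM at -89.50° from the x-axis; with |KM| = 22.0, M = (-15.08, -17.03). ∠KML = 45.7° gives ML at 44.80° from the x-axis; with |ML| = 9.8, L = (-8.126, -10.12). Then |SL| = |L − S| = 33.07.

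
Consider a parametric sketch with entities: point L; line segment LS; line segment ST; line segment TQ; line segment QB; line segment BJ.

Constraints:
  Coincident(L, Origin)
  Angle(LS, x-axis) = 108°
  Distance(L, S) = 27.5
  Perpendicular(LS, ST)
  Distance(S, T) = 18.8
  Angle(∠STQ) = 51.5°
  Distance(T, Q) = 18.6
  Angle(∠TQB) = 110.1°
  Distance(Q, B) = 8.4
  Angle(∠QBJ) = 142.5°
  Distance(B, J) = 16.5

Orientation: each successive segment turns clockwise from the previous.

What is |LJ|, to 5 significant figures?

30.920

∠TQB = 110.1° gives QB at 179.60° from the x-axis; with |QB| = 8.4, B = (-5.5318, 14.600). ∠QBJ = 142.5° gives BJ at 142.10° from the x-axis; with |BJ| = 16.5, J = (-18.552, 24.736). Then |LJ| = |J − L| = 30.920.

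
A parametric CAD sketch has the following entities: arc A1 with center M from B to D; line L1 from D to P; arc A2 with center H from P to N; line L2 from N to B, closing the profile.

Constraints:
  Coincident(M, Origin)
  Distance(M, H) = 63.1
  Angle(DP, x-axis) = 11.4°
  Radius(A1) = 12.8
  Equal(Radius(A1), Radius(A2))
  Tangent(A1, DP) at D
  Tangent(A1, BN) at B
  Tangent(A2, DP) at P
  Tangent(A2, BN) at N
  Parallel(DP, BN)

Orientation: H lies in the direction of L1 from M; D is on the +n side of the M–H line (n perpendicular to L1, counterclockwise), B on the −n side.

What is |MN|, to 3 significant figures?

64.4

Tangency of A1 to both parallel lines with radius 12.8 puts D and B at M ± 12.8·n: D = (-2.53, 12.5), B = (2.53, -12.5). Equal radii place P and N the same way about H: P = H + 12.8·n = (59.3, 25.0), N = H − 12.8·n = (64.4, -0.0753). Then |MN| = |N − M| = 64.4.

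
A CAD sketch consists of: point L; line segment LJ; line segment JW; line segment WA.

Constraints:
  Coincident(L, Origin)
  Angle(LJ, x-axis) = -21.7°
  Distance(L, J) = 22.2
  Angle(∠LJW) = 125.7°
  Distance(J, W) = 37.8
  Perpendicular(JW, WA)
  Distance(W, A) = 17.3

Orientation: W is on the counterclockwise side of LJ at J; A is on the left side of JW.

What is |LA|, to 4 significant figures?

50.76

∠LJW = 125.7°, so JW runs at -21.7° + (180° − 125.7°) = 32.60° from the x-axis; with |JW| = 37.8, W = J + 37.8·(cos 32.60°, sin 32.60°) = (52.47, 12.16). JW is perpendicular to WA; with |WA| = 17.3 on the left of JW, A = W + 17.3·(-0.5388, 0.8425) = (43.15, 26.73). Then |LA| = |A − L| = 50.76.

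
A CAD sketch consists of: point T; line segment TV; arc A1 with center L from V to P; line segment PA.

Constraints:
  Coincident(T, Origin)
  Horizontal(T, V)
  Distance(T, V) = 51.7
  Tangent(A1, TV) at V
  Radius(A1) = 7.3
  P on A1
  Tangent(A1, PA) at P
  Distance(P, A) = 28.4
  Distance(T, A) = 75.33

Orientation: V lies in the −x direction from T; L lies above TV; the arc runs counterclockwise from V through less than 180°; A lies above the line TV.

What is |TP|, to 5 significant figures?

48.672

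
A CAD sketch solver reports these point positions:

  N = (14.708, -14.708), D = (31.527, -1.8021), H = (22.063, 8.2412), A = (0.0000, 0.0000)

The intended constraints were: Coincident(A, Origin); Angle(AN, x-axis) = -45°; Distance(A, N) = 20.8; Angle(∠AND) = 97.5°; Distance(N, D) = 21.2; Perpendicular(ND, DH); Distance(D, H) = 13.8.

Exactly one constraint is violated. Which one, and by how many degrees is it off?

Perpendicular(ND, DH) — off by 5.80°.

A = (0.00, 0.00) ✓; AN at -45.00° ✓; |AN| = 20.80 ✓; ∠AND = 97.50° ✓; |ND| = 21.20 ✓; ∠(ND, DH) = 95.80° ✗; |DH| = 13.80 ✓.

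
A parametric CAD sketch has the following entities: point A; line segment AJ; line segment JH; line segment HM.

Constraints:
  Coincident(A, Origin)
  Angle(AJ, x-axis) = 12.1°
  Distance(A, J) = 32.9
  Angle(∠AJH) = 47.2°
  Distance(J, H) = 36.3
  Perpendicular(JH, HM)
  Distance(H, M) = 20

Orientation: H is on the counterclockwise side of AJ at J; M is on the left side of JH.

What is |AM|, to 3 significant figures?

14.5

∠AJH = 47.2°, so JH runs at 12.1° + (180° − 47.2°) = 145° from the x-axis; with |JH| = 36.3, H = J + 36.3·(cos 145°, sin 145°) = (2.47, 27.8). The perpendicularity gives HM at right angles to JH; with |HM| = 20.0 on the left of JH, M = H + 20.0·(-0.575, -0.818) = (-9.03, 11.4). Then |AM| = |M − A| = 14.5.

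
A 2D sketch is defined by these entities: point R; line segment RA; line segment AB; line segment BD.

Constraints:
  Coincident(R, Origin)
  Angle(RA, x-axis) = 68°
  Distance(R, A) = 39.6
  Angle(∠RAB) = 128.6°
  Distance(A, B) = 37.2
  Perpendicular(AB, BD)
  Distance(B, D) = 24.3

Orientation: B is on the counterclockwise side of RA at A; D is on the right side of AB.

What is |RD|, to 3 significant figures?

83.0

R is at the origin; RA runs at 68.0° with length 39.6, so A = 39.6·(cos 68.0°, sin 68.0°) = (14.8, 36.7). ∠RAB = 128.6°, so AB runs at 68.0° + (180° − 128.6°) = 119° from the x-axis; with |AB| = 37.2, B = A + 37.2·(cos 119°, sin 119°) = (-3.43, 69.1). AB is perpendicular to BD; with |BD| = 24.3 on the right of AB, D = B + 24.3·(0.871, 0.491) = (17.7, 81.1). Then |RD| = |D − R| = 83.0.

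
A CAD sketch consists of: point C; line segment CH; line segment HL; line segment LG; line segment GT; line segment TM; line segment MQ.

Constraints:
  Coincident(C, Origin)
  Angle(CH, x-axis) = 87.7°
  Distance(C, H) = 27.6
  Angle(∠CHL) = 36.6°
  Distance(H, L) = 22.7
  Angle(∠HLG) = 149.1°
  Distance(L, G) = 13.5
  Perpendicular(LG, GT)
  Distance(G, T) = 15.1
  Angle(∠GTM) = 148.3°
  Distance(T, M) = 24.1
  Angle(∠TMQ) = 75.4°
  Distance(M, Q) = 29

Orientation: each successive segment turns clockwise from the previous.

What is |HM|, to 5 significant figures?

31.403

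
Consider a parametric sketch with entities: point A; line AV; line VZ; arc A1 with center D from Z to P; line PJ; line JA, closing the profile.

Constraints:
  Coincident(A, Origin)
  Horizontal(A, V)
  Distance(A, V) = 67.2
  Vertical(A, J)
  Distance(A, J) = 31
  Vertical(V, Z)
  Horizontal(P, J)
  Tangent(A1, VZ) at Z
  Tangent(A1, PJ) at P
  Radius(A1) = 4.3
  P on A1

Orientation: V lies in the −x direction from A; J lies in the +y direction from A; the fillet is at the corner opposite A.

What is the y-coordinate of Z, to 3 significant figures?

26.7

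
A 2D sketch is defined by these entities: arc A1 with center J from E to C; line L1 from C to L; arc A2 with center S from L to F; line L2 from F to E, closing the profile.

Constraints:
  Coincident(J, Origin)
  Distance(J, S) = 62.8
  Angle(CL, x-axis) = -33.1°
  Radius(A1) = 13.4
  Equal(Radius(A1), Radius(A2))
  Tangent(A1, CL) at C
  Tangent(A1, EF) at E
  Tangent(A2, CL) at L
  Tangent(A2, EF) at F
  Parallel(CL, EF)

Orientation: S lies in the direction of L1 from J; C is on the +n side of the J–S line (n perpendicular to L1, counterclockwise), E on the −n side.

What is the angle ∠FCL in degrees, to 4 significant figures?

23.11°

The slot axis is L1's direction at -33.1°, so u = (cos -33.1°, sin -33.1°) = (0.8377, -0.5461) and n = (−sin -33.1°, cos -33.1°) = (0.5461, 0.8377). J is at the origin and S lies 62.8 along u from J, so S = 62.8·u = (52.61, -34.30). Tangency of A1 to both parallel lines with radius 13.4 puts C and E at J ± 13.4·n: C = (7.318, 11.23), E = (-7.318, -11.23). Equal radii place L and F the same way about S: L = S + 13.4·n = (59.93, -23.07), F = S − 13.4·n = (45.29, -45.52). Then cos ∠FCL = CF·CL / (|CF||CL|), giving 23.11°.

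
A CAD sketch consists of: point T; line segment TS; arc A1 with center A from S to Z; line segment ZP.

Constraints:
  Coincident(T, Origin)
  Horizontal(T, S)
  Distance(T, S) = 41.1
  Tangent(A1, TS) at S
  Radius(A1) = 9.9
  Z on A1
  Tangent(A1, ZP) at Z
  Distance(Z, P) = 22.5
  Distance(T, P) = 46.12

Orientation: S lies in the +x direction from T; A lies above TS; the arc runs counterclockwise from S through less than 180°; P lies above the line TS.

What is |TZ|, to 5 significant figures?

51.013

T is at the origin; TS is horizontal with |TS| = 41.1 and S on the +x side, so S = (41.100, 0.0000). A1 meets TS tangentially, so AS is at right angles to TS, so A = S + (0, 9.9) = (41.100, 9.9000). Since AZ ⟂ ZP (tangency), |AP| = √(9.9² + 22.5²) = 24.582 regardless of where Z sits on A1. So P lies on both circle(T, 46.12) and circle(A, 24.582); the above-TS intersection is P = (32.350, 32.872). Z is the foot of the tangent from P: Z = (48.149, 16.852).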